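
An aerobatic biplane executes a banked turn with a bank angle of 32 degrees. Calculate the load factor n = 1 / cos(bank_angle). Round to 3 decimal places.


Step 1: Convert 32 degrees to radians = 0.558505
Step 2: cos(32 deg) = 0.848048
Step 3: n = 1 / 0.848048 = 1.179

1.179


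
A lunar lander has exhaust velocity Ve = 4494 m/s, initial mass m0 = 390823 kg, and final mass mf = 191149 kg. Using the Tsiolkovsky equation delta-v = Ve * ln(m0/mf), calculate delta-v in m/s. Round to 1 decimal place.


Step 1: Mass ratio m0/mf = 390823 / 191149 = 2.044599
Step 2: ln(2.044599) = 0.715202
Step 3: delta-v = 4494 * 0.715202 = 3214.1 m/s

3214.1


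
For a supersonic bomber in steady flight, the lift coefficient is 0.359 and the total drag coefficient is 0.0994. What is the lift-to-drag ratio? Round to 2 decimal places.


Step 1: L/D = CL / CD = 0.359 / 0.0994
Step 2: L/D = 3.61

3.61


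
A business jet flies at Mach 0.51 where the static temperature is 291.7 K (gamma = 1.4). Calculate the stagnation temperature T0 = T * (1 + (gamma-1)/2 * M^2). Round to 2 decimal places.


Step 1: (gamma-1)/2 = 0.2
Step 2: M^2 = 0.2601
Step 3: 1 + 0.2 * 0.2601 = 1.05202
Step 4: T0 = 291.7 * 1.05202 = 306.87 K

306.87


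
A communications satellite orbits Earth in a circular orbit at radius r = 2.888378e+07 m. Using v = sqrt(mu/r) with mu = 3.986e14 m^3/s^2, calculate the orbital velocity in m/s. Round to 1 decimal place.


Step 1: mu / r = 3.986e14 / 2.888378e+07 = 13800132.8081
Step 2: v = sqrt(13800132.8081) = 3714.9 m/s

3714.9


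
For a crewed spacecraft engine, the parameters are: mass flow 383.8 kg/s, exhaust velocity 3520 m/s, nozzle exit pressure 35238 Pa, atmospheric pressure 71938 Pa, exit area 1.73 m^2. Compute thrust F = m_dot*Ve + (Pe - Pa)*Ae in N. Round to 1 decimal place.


Step 1: Momentum thrust = m_dot * Ve = 383.8 * 3520 = 1350976.0 N
Step 2: Pressure thrust = (Pe - Pa) * Ae = (35238 - 71938) * 1.73 = -63491.00 N
Step 3: Total thrust F = 1350976.0 + -63491.00 = 1287485.0 N

1287485.0


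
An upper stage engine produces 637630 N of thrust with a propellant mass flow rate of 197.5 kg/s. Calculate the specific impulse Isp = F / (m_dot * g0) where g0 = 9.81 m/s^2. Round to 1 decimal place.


Step 1: m_dot * g0 = 197.5 * 9.81 = 1937.48
Step 2: Isp = 637630 / 1937.48 = 329.1 s

329.1


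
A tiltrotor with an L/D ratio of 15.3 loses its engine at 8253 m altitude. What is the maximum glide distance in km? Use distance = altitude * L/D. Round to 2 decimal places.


Step 1: Glide distance = altitude * L/D = 8253 * 15.3 = 126270.9 m
Step 2: Convert to km: 126270.9 / 1000 = 126.27 km

126.27


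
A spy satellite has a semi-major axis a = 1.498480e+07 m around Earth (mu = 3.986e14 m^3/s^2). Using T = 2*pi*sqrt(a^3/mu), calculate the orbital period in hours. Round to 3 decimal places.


Step 1: a^3 / mu = 3.364750e+21 / 3.986e14 = 8.441421e+06
Step 2: sqrt(8.441421e+06) = 2905.4124 s
Step 3: T = 2*pi * 2905.4124 = 18255.24 s
Step 4: T in hours = 18255.24 / 3600 = 5.071 hours

5.071


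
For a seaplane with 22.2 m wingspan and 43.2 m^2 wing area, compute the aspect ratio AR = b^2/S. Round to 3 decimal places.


Step 1: b^2 = 22.2^2 = 492.84
Step 2: AR = 492.84 / 43.2 = 11.408

11.408


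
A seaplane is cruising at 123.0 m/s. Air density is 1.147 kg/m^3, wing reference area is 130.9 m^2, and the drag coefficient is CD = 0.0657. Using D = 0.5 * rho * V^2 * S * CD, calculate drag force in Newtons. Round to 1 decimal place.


Step 1: Dynamic pressure q = 0.5 * 1.147 * 123.0^2 = 8676.4815 Pa
Step 2: Drag D = q * S * CD = 8676.4815 * 130.9 * 0.0657
Step 3: D = 74618.9 N

74618.9


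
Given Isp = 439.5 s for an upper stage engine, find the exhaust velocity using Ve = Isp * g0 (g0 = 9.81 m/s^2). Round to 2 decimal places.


Step 1: Ve = Isp * g0 = 439.5 * 9.81
Step 2: Ve = 4311.50 m/s

4311.50


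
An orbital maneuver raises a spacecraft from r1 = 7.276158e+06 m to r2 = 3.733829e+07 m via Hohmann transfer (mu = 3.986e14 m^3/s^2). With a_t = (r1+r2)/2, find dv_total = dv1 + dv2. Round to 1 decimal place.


Step 1: Transfer semi-major axis a_t = (7.276158e+06 + 3.733829e+07) / 2 = 2.230722e+07 m
Step 2: v1 (circular at r1) = sqrt(mu/r1) = 7401.46 m/s
Step 3: v_t1 = sqrt(mu*(2/r1 - 1/a_t)) = 9575.73 m/s
Step 4: dv1 = |9575.73 - 7401.46| = 2174.27 m/s
Step 5: v2 (circular at r2) = 3267.32 m/s, v_t2 = 1866.03 m/s
Step 6: dv2 = |3267.32 - 1866.03| = 1401.28 m/s
Step 7: Total delta-v = 2174.27 + 1401.28 = 3575.6 m/s

3575.6


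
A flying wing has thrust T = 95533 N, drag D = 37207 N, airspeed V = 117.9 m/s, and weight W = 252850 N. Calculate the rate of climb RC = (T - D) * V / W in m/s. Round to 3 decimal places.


Step 1: Excess thrust = T - D = 95533 - 37207 = 58326 N
Step 2: Excess power = 58326 * 117.9 = 6876635.4 W
Step 3: RC = 6876635.4 / 252850 = 27.197 m/s

27.197


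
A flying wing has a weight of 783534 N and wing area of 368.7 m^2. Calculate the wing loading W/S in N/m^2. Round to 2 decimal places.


Step 1: Wing loading = W / S = 783534 / 368.7
Step 2: Wing loading = 2125.13 N/m^2

2125.13


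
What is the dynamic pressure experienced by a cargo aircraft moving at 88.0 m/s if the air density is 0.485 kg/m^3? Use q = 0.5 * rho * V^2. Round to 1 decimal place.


Step 1: V^2 = 88.0^2 = 7744.0
Step 2: q = 0.5 * 0.485 * 7744.0
Step 3: q = 1877.9 Pa

1877.9


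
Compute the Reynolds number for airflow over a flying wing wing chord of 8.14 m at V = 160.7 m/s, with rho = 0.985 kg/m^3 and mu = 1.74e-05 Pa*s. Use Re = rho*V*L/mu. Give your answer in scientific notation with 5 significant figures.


Step 1: Numerator = rho * V * L = 0.985 * 160.7 * 8.14 = 1288.47653
Step 2: Re = 1288.47653 / 1.74e-05
Step 3: Re = 7.4050e+07

7.4050e+07


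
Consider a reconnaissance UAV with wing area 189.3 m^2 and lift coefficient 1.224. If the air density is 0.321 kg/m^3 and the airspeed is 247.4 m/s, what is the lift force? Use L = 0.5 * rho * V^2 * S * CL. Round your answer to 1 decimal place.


Step 1: Calculate dynamic pressure q = 0.5 * 0.321 * 247.4^2 = 0.5 * 0.321 * 61206.76 = 9823.685 Pa
Step 2: Multiply by wing area and lift coefficient: L = 9823.685 * 189.3 * 1.224
Step 3: L = 1859623.5667 * 1.224 = 2276179.2 N

2276179.2


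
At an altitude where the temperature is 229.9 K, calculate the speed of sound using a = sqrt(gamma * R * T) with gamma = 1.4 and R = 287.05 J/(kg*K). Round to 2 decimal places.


Step 1: gamma * R * T = 1.4 * 287.05 * 229.9 = 92389.913
Step 2: a = sqrt(92389.913) = 303.96 m/s

303.96


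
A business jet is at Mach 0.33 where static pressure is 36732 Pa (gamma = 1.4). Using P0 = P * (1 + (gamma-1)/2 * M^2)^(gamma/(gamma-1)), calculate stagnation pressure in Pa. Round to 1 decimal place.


Step 1: (gamma-1)/2 * M^2 = 0.2 * 0.1089 = 0.02178
Step 2: 1 + 0.02178 = 1.02178
Step 3: Exponent gamma/(gamma-1) = 3.5
Step 4: P0 = 36732 * 1.02178^3.5 = 39609.1 Pa

39609.1


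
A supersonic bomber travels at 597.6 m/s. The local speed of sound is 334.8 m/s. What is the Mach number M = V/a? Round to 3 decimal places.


Step 1: M = V / a = 597.6 / 334.8
Step 2: M = 1.785

1.785


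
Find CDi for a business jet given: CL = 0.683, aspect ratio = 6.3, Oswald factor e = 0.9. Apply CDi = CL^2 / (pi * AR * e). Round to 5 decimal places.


Step 1: CL^2 = 0.683^2 = 0.466489
Step 2: pi * AR * e = 3.14159 * 6.3 * 0.9 = 17.81283
Step 3: CDi = 0.466489 / 17.81283 = 0.02619

0.02619


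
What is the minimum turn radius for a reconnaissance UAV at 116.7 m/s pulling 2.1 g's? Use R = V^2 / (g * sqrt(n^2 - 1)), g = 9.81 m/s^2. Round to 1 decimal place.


Step 1: V^2 = 116.7^2 = 13618.89
Step 2: n^2 - 1 = 2.1^2 - 1 = 3.41
Step 3: sqrt(3.41) = 1.846619
Step 4: R = 13618.89 / (9.81 * 1.846619) = 751.8 m

751.8


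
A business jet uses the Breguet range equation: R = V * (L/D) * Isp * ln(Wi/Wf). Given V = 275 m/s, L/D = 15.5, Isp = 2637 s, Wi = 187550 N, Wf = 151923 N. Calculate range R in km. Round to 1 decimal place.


Step 1: Coefficient = V * (L/D) * Isp = 275 * 15.5 * 2637 = 11240212.5 m
Step 2: Wi/Wf = 187550 / 151923 = 1.234507
Step 3: ln(1.234507) = 0.210672
Step 4: R = 11240212.5 * 0.210672 = 2367994.3 m = 2368.0 km

2368.0


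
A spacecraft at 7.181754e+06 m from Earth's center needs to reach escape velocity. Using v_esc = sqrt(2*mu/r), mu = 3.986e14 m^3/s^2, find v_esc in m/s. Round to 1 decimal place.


Step 1: 2*mu/r = 2 * 3.986e14 / 7.181754e+06 = 111003523.6517
Step 2: v_esc = sqrt(111003523.6517) = 10535.8 m/s

10535.8


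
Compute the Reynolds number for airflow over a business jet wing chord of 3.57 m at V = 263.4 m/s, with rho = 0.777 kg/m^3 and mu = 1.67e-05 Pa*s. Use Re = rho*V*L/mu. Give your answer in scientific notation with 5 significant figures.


Step 1: Numerator = rho * V * L = 0.777 * 263.4 * 3.57 = 730.642626
Step 2: Re = 730.642626 / 1.67e-05
Step 3: Re = 4.3751e+07

4.3751e+07


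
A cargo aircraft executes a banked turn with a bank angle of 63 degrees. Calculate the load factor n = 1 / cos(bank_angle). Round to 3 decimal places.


Step 1: Convert 63 degrees to radians = 1.099557
Step 2: cos(63 deg) = 0.45399
Step 3: n = 1 / 0.45399 = 2.203

2.203


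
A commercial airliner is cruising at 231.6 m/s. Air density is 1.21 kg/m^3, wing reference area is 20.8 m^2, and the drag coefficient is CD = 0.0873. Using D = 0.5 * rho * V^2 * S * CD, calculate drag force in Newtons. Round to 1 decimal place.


Step 1: Dynamic pressure q = 0.5 * 1.21 * 231.6^2 = 32451.3288 Pa
Step 2: Drag D = q * S * CD = 32451.3288 * 20.8 * 0.0873
Step 3: D = 58926.4 N

58926.4


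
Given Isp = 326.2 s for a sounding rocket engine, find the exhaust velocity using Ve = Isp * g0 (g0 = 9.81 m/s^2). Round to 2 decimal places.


Step 1: Ve = Isp * g0 = 326.2 * 9.81
Step 2: Ve = 3200.02 m/s

3200.02


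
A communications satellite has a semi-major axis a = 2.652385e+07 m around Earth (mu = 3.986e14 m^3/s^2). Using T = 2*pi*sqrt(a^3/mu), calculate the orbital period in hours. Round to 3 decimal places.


Step 1: a^3 / mu = 1.865992e+22 / 3.986e14 = 4.681364e+07
Step 2: sqrt(4.681364e+07) = 6842.0493 s
Step 3: T = 2*pi * 6842.0493 = 42989.86 s
Step 4: T in hours = 42989.86 / 3600 = 11.942 hours

11.942


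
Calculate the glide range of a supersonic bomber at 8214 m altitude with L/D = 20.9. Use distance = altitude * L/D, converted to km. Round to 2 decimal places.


Step 1: Glide distance = altitude * L/D = 8214 * 20.9 = 171672.6 m
Step 2: Convert to km: 171672.6 / 1000 = 171.67 km

171.67


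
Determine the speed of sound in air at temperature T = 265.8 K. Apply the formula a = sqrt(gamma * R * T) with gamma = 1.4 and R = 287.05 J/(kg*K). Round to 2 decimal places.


Step 1: gamma * R * T = 1.4 * 287.05 * 265.8 = 106817.046
Step 2: a = sqrt(106817.046) = 326.83 m/s

326.83


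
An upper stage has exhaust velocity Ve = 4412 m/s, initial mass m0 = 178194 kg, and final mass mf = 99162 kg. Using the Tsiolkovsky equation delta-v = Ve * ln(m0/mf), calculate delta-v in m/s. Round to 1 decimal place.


Step 1: Mass ratio m0/mf = 178194 / 99162 = 1.796999
Step 2: ln(1.796999) = 0.586118
Step 3: delta-v = 4412 * 0.586118 = 2586.0 m/s

2586.0


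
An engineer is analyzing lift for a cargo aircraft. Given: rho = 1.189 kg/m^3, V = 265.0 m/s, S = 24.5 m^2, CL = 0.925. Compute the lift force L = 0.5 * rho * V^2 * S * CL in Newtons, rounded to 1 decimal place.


Step 1: Calculate dynamic pressure q = 0.5 * 1.189 * 265.0^2 = 0.5 * 1.189 * 70225.0 = 41748.7625 Pa
Step 2: Multiply by wing area and lift coefficient: L = 41748.7625 * 24.5 * 0.925
Step 3: L = 1022844.6813 * 0.925 = 946131.3 N

946131.3


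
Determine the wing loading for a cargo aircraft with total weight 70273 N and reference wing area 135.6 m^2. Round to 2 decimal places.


Step 1: Wing loading = W / S = 70273 / 135.6
Step 2: Wing loading = 518.24 N/m^2

518.24


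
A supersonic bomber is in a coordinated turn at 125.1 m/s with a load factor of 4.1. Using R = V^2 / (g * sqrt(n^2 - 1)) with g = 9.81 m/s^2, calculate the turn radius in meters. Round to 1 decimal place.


Step 1: V^2 = 125.1^2 = 15650.01
Step 2: n^2 - 1 = 4.1^2 - 1 = 15.81
Step 3: sqrt(15.81) = 3.976179
Step 4: R = 15650.01 / (9.81 * 3.976179) = 401.2 m

401.2


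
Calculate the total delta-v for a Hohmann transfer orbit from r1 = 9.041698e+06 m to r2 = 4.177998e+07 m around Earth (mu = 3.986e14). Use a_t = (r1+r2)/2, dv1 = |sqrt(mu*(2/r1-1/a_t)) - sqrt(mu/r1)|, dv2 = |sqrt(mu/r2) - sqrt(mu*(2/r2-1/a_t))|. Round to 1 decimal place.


Step 1: Transfer semi-major axis a_t = (9.041698e+06 + 4.177998e+07) / 2 = 2.541084e+07 m
Step 2: v1 (circular at r1) = sqrt(mu/r1) = 6639.63 m/s
Step 3: v_t1 = sqrt(mu*(2/r1 - 1/a_t)) = 8513.7 m/s
Step 4: dv1 = |8513.7 - 6639.63| = 1874.07 m/s
Step 5: v2 (circular at r2) = 3088.76 m/s, v_t2 = 1842.47 m/s
Step 6: dv2 = |3088.76 - 1842.47| = 1246.29 m/s
Step 7: Total delta-v = 1874.07 + 1246.29 = 3120.4 m/s

3120.4


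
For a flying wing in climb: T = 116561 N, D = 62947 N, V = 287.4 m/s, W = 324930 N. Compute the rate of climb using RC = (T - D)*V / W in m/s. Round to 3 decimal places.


Step 1: Excess thrust = T - D = 116561 - 62947 = 53614 N
Step 2: Excess power = 53614 * 287.4 = 15408663.6 W
Step 3: RC = 15408663.6 / 324930 = 47.421 m/s

47.421


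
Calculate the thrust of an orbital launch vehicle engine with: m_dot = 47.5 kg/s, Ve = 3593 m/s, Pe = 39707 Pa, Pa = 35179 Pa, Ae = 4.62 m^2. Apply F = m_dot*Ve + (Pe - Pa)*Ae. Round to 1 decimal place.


Step 1: Momentum thrust = m_dot * Ve = 47.5 * 3593 = 170667.5 N
Step 2: Pressure thrust = (Pe - Pa) * Ae = (39707 - 35179) * 4.62 = 20919.36 N
Step 3: Total thrust F = 170667.5 + 20919.36 = 191586.9 N

191586.9


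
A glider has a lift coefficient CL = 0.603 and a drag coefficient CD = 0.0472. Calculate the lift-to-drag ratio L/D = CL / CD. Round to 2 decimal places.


Step 1: L/D = CL / CD = 0.603 / 0.0472
Step 2: L/D = 12.78

12.78


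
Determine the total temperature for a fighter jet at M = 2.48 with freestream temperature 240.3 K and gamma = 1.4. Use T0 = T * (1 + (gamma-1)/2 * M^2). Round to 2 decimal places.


Step 1: (gamma-1)/2 = 0.2
Step 2: M^2 = 6.1504
Step 3: 1 + 0.2 * 6.1504 = 2.23008
Step 4: T0 = 240.3 * 2.23008 = 535.89 K

535.89


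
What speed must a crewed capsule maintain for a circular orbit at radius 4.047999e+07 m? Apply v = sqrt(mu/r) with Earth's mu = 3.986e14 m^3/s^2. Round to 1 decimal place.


Step 1: mu / r = 3.986e14 / 4.047999e+07 = 9846840.3772
Step 2: v = sqrt(9846840.3772) = 3138.0 m/s

3138.0


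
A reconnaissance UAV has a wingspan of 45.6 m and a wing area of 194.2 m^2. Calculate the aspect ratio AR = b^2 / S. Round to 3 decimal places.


Step 1: b^2 = 45.6^2 = 2079.36
Step 2: AR = 2079.36 / 194.2 = 10.707

10.707


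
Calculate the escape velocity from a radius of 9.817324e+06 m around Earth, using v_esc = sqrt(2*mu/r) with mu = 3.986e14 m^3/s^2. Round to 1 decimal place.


Step 1: 2*mu/r = 2 * 3.986e14 / 9.817324e+06 = 81203391.0666
Step 2: v_esc = sqrt(81203391.0666) = 9011.3 m/s

9011.3


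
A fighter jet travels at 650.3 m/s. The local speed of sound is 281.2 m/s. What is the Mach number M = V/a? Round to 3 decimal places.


Step 1: M = V / a = 650.3 / 281.2
Step 2: M = 2.313

2.313


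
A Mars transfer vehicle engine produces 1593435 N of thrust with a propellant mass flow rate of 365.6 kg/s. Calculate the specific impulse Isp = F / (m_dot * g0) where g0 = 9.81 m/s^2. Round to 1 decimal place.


Step 1: m_dot * g0 = 365.6 * 9.81 = 3586.54
Step 2: Isp = 1593435 / 3586.54 = 444.3 s

444.3


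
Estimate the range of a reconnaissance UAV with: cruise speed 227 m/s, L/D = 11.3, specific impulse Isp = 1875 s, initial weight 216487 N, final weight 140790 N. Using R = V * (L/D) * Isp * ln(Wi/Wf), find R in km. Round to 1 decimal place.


Step 1: Coefficient = V * (L/D) * Isp = 227 * 11.3 * 1875 = 4809562.5 m
Step 2: Wi/Wf = 216487 / 140790 = 1.537659
Step 3: ln(1.537659) = 0.430261
Step 4: R = 4809562.5 * 0.430261 = 2069367.6 m = 2069.4 km

2069.4


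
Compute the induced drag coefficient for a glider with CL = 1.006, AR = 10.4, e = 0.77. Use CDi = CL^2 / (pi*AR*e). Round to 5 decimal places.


Step 1: CL^2 = 1.006^2 = 1.012036
Step 2: pi * AR * e = 3.14159 * 10.4 * 0.77 = 25.157874
Step 3: CDi = 1.012036 / 25.157874 = 0.04023

0.04023


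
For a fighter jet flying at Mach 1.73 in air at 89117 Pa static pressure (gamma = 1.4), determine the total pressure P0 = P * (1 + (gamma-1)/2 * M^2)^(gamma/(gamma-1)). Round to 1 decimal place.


Step 1: (gamma-1)/2 * M^2 = 0.2 * 2.9929 = 0.59858
Step 2: 1 + 0.59858 = 1.59858
Step 3: Exponent gamma/(gamma-1) = 3.5
Step 4: P0 = 89117 * 1.59858^3.5 = 460289.3 Pa

460289.3


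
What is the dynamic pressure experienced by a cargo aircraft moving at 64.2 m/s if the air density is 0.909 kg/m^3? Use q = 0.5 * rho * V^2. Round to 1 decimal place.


Step 1: V^2 = 64.2^2 = 4121.64
Step 2: q = 0.5 * 0.909 * 4121.64
Step 3: q = 1873.3 Pa

1873.3


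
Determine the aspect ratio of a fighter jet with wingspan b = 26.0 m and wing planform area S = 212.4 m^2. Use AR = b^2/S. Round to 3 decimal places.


Step 1: b^2 = 26.0^2 = 676.0
Step 2: AR = 676.0 / 212.4 = 3.183

3.183


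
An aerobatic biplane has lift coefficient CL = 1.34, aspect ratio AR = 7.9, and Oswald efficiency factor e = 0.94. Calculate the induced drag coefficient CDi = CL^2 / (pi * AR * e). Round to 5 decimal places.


Step 1: CL^2 = 1.34^2 = 1.7956
Step 2: pi * AR * e = 3.14159 * 7.9 * 0.94 = 23.329467
Step 3: CDi = 1.7956 / 23.329467 = 0.07697

0.07697


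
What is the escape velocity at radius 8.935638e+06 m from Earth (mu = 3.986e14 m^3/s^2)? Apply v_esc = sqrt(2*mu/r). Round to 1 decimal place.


Step 1: 2*mu/r = 2 * 3.986e14 / 8.935638e+06 = 89215789.628
Step 2: v_esc = sqrt(89215789.628) = 9445.4 m/s

9445.4


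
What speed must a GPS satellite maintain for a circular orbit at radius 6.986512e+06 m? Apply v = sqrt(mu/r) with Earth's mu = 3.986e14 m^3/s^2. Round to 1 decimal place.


Step 1: mu / r = 3.986e14 / 6.986512e+06 = 57052789.7182
Step 2: v = sqrt(57052789.7182) = 7553.3 m/s

7553.3


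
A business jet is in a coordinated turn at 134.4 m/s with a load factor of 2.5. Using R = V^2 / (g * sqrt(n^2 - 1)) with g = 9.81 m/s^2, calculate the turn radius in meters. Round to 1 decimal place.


Step 1: V^2 = 134.4^2 = 18063.36
Step 2: n^2 - 1 = 2.5^2 - 1 = 5.25
Step 3: sqrt(5.25) = 2.291288
Step 4: R = 18063.36 / (9.81 * 2.291288) = 803.6 m

803.6


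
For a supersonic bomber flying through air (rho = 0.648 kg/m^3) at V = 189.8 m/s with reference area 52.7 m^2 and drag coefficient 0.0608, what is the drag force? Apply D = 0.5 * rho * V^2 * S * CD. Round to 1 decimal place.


Step 1: Dynamic pressure q = 0.5 * 0.648 * 189.8^2 = 11671.789 Pa
Step 2: Drag D = q * S * CD = 11671.789 * 52.7 * 0.0608
Step 3: D = 37398.3 N

37398.3


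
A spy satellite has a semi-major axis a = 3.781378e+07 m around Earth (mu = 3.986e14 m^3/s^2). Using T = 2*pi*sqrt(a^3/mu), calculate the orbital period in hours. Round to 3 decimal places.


Step 1: a^3 / mu = 5.406924e+22 / 3.986e14 = 1.356479e+08
Step 2: sqrt(1.356479e+08) = 11646.7966 s
Step 3: T = 2*pi * 11646.7966 = 73178.98 s
Step 4: T in hours = 73178.98 / 3600 = 20.327 hours

20.327


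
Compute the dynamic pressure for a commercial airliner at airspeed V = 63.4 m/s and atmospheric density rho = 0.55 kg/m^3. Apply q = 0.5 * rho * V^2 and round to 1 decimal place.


Step 1: V^2 = 63.4^2 = 4019.56
Step 2: q = 0.5 * 0.55 * 4019.56
Step 3: q = 1105.4 Pa

1105.4


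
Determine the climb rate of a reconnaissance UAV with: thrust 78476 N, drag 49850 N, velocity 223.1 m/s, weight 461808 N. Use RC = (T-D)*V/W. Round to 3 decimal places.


Step 1: Excess thrust = T - D = 78476 - 49850 = 28626 N
Step 2: Excess power = 28626 * 223.1 = 6386460.6 W
Step 3: RC = 6386460.6 / 461808 = 13.829 m/s

13.829


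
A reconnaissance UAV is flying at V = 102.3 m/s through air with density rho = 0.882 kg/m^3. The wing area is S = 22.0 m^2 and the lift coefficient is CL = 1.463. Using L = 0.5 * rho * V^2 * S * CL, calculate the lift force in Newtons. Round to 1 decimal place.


Step 1: Calculate dynamic pressure q = 0.5 * 0.882 * 102.3^2 = 0.5 * 0.882 * 10465.29 = 4615.1929 Pa
Step 2: Multiply by wing area and lift coefficient: L = 4615.1929 * 22.0 * 1.463
Step 3: L = 101534.2436 * 1.463 = 148544.6 N

148544.6


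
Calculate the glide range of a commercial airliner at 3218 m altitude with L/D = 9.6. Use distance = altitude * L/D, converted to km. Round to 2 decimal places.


Step 1: Glide distance = altitude * L/D = 3218 * 9.6 = 30892.8 m
Step 2: Convert to km: 30892.8 / 1000 = 30.89 km

30.89


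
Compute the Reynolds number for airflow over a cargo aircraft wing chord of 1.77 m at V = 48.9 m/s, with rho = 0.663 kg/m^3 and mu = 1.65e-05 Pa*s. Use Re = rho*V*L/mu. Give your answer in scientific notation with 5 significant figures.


Step 1: Numerator = rho * V * L = 0.663 * 48.9 * 1.77 = 57.384639
Step 2: Re = 57.384639 / 1.65e-05
Step 3: Re = 3.4779e+06

3.4779e+06


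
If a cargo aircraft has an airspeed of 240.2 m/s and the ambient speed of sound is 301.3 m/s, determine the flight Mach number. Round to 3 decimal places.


Step 1: M = V / a = 240.2 / 301.3
Step 2: M = 0.797

0.797


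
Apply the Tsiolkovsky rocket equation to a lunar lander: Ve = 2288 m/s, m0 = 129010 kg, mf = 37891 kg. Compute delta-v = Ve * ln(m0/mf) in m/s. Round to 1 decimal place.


Step 1: Mass ratio m0/mf = 129010 / 37891 = 3.404766
Step 2: ln(3.404766) = 1.225176
Step 3: delta-v = 2288 * 1.225176 = 2803.2 m/s

2803.2


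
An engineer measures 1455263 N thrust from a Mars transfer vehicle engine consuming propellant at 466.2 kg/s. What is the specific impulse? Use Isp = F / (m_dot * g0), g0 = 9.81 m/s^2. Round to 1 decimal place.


Step 1: m_dot * g0 = 466.2 * 9.81 = 4573.42
Step 2: Isp = 1455263 / 4573.42 = 318.2 s

318.2


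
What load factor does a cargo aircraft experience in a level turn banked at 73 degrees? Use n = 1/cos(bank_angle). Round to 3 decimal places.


Step 1: Convert 73 degrees to radians = 1.27409
Step 2: cos(73 deg) = 0.292372
Step 3: n = 1 / 0.292372 = 3.420

3.420


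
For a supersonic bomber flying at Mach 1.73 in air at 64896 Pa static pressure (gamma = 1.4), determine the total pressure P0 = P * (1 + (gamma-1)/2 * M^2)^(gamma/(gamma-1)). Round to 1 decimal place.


Step 1: (gamma-1)/2 * M^2 = 0.2 * 2.9929 = 0.59858
Step 2: 1 + 0.59858 = 1.59858
Step 3: Exponent gamma/(gamma-1) = 3.5
Step 4: P0 = 64896 * 1.59858^3.5 = 335187.8 Pa

335187.8


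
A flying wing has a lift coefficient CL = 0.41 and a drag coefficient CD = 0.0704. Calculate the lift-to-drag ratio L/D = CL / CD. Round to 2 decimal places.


Step 1: L/D = CL / CD = 0.41 / 0.0704
Step 2: L/D = 5.82

5.82


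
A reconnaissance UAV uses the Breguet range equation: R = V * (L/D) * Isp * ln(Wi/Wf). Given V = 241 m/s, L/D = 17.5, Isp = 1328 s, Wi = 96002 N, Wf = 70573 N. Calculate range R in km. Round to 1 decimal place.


Step 1: Coefficient = V * (L/D) * Isp = 241 * 17.5 * 1328 = 5600840.0 m
Step 2: Wi/Wf = 96002 / 70573 = 1.360322
Step 3: ln(1.360322) = 0.307721
Step 4: R = 5600840.0 * 0.307721 = 1723498.3 m = 1723.5 km

1723.5


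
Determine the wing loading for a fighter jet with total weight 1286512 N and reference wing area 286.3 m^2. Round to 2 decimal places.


Step 1: Wing loading = W / S = 1286512 / 286.3
Step 2: Wing loading = 4493.58 N/m^2

4493.58


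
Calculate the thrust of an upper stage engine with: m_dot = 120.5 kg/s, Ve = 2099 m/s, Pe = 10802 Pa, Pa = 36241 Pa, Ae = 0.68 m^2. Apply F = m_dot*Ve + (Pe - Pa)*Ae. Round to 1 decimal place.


Step 1: Momentum thrust = m_dot * Ve = 120.5 * 2099 = 252929.5 N
Step 2: Pressure thrust = (Pe - Pa) * Ae = (10802 - 36241) * 0.68 = -17298.52 N
Step 3: Total thrust F = 252929.5 + -17298.52 = 235631.0 N

235631.0


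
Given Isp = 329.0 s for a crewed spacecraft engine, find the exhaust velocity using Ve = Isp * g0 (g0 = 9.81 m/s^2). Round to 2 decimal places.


Step 1: Ve = Isp * g0 = 329.0 * 9.81
Step 2: Ve = 3227.49 m/s

3227.49


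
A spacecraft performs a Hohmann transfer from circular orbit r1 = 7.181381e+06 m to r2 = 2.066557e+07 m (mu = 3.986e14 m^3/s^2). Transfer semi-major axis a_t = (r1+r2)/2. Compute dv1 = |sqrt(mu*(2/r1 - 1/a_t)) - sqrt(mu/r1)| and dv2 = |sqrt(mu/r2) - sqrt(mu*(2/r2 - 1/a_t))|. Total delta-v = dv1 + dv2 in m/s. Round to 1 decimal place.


Step 1: Transfer semi-major axis a_t = (7.181381e+06 + 2.066557e+07) / 2 = 1.392348e+07 m
Step 2: v1 (circular at r1) = sqrt(mu/r1) = 7450.14 m/s
Step 3: v_t1 = sqrt(mu*(2/r1 - 1/a_t)) = 9076.42 m/s
Step 4: dv1 = |9076.42 - 7450.14| = 1626.27 m/s
Step 5: v2 (circular at r2) = 4391.82 m/s, v_t2 = 3154.1 m/s
Step 6: dv2 = |4391.82 - 3154.1| = 1237.73 m/s
Step 7: Total delta-v = 1626.27 + 1237.73 = 2864.0 m/s

2864.0


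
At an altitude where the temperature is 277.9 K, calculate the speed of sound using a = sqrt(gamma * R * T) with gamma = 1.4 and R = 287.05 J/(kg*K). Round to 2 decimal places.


Step 1: gamma * R * T = 1.4 * 287.05 * 277.9 = 111679.673
Step 2: a = sqrt(111679.673) = 334.19 m/s

334.19


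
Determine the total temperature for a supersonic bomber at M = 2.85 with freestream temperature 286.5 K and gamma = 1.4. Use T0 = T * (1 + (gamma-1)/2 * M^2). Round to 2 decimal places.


Step 1: (gamma-1)/2 = 0.2
Step 2: M^2 = 8.1225
Step 3: 1 + 0.2 * 8.1225 = 2.6245
Step 4: T0 = 286.5 * 2.6245 = 751.92 K

751.92


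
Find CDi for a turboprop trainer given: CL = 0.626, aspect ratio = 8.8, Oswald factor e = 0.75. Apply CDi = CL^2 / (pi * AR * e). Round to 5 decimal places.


Step 1: CL^2 = 0.626^2 = 0.391876
Step 2: pi * AR * e = 3.14159 * 8.8 * 0.75 = 20.734512
Step 3: CDi = 0.391876 / 20.734512 = 0.01890

0.01890


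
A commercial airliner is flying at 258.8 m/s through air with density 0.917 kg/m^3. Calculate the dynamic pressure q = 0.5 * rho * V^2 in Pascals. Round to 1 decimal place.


Step 1: V^2 = 258.8^2 = 66977.44
Step 2: q = 0.5 * 0.917 * 66977.44
Step 3: q = 30709.2 Pa

30709.2


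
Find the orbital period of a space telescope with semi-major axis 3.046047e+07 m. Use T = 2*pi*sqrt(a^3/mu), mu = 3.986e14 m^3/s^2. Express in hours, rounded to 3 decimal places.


Step 1: a^3 / mu = 2.826245e+22 / 3.986e14 = 7.090429e+07
Step 2: sqrt(7.090429e+07) = 8420.4685 s
Step 3: T = 2*pi * 8420.4685 = 52907.36 s
Step 4: T in hours = 52907.36 / 3600 = 14.696 hours

14.696


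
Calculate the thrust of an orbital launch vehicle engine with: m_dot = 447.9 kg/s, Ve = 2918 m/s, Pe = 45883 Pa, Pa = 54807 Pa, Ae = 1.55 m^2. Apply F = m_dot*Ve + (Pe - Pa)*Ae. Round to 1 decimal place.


Step 1: Momentum thrust = m_dot * Ve = 447.9 * 2918 = 1306972.2 N
Step 2: Pressure thrust = (Pe - Pa) * Ae = (45883 - 54807) * 1.55 = -13832.20 N
Step 3: Total thrust F = 1306972.2 + -13832.20 = 1293140.0 N

1293140.0


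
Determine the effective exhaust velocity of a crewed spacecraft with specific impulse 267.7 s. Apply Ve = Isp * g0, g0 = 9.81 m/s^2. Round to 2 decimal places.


Step 1: Ve = Isp * g0 = 267.7 * 9.81
Step 2: Ve = 2626.14 m/s

2626.14


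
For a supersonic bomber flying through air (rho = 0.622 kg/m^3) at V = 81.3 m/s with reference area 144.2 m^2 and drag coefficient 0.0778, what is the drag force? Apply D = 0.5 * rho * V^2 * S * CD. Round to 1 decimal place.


Step 1: Dynamic pressure q = 0.5 * 0.622 * 81.3^2 = 2055.6136 Pa
Step 2: Drag D = q * S * CD = 2055.6136 * 144.2 * 0.0778
Step 3: D = 23061.4 N

23061.4


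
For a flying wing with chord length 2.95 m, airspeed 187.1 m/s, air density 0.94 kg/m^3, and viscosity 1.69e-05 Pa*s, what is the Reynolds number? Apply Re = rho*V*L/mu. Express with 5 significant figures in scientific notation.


Step 1: Numerator = rho * V * L = 0.94 * 187.1 * 2.95 = 518.8283
Step 2: Re = 518.8283 / 1.69e-05
Step 3: Re = 3.0700e+07

3.0700e+07


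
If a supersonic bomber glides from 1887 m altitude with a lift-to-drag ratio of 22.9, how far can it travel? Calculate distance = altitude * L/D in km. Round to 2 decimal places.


Step 1: Glide distance = altitude * L/D = 1887 * 22.9 = 43212.3 m
Step 2: Convert to km: 43212.3 / 1000 = 43.21 km

43.21


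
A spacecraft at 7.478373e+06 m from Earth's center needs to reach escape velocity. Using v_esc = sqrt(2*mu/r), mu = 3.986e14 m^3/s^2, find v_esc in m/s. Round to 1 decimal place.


Step 1: 2*mu/r = 2 * 3.986e14 / 7.478373e+06 = 106600727.1903
Step 2: v_esc = sqrt(106600727.1903) = 10324.8 m/s

10324.8


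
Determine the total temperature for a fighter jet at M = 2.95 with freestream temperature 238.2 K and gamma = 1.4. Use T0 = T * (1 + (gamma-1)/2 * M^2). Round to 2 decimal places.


Step 1: (gamma-1)/2 = 0.2
Step 2: M^2 = 8.7025
Step 3: 1 + 0.2 * 8.7025 = 2.7405
Step 4: T0 = 238.2 * 2.7405 = 652.79 K

652.79


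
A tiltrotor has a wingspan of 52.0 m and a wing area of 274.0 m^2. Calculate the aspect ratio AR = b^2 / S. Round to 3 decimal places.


Step 1: b^2 = 52.0^2 = 2704.0
Step 2: AR = 2704.0 / 274.0 = 9.869

9.869


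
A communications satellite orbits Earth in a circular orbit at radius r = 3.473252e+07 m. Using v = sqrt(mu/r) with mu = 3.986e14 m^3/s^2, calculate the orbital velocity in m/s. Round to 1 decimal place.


Step 1: mu / r = 3.986e14 / 3.473252e+07 = 11476276.4118
Step 2: v = sqrt(11476276.4118) = 3387.7 m/s

3387.7


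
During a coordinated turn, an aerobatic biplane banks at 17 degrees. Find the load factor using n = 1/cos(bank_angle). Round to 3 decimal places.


Step 1: Convert 17 degrees to radians = 0.296706
Step 2: cos(17 deg) = 0.956305
Step 3: n = 1 / 0.956305 = 1.046

1.046


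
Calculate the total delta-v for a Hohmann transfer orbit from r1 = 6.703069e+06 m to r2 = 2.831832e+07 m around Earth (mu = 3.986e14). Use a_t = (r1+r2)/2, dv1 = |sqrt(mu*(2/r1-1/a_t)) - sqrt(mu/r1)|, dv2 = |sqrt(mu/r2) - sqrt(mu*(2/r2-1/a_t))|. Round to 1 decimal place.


Step 1: Transfer semi-major axis a_t = (6.703069e+06 + 2.831832e+07) / 2 = 1.751069e+07 m
Step 2: v1 (circular at r1) = sqrt(mu/r1) = 7711.37 m/s
Step 3: v_t1 = sqrt(mu*(2/r1 - 1/a_t)) = 9806.5 m/s
Step 4: dv1 = |9806.5 - 7711.37| = 2095.12 m/s
Step 5: v2 (circular at r2) = 3751.76 m/s, v_t2 = 2321.24 m/s
Step 6: dv2 = |3751.76 - 2321.24| = 1430.52 m/s
Step 7: Total delta-v = 2095.12 + 1430.52 = 3525.6 m/s

3525.6


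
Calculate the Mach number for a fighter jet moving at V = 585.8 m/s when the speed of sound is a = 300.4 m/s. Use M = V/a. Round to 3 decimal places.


Step 1: M = V / a = 585.8 / 300.4
Step 2: M = 1.950

1.950


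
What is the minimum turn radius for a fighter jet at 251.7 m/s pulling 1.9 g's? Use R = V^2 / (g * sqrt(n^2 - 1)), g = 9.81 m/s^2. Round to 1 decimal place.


Step 1: V^2 = 251.7^2 = 63352.89
Step 2: n^2 - 1 = 1.9^2 - 1 = 2.61
Step 3: sqrt(2.61) = 1.615549
Step 4: R = 63352.89 / (9.81 * 1.615549) = 3997.4 m

3997.4


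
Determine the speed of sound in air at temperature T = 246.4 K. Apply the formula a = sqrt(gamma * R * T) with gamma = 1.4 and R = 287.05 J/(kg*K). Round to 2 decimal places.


Step 1: gamma * R * T = 1.4 * 287.05 * 246.4 = 99020.768
Step 2: a = sqrt(99020.768) = 314.68 m/s

314.68


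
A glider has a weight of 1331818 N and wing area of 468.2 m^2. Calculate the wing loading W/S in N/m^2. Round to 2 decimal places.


Step 1: Wing loading = W / S = 1331818 / 468.2
Step 2: Wing loading = 2844.55 N/m^2

2844.55


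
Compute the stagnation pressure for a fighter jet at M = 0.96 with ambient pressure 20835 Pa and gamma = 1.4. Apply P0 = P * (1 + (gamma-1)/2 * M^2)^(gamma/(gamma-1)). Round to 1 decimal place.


Step 1: (gamma-1)/2 * M^2 = 0.2 * 0.9216 = 0.18432
Step 2: 1 + 0.18432 = 1.18432
Step 3: Exponent gamma/(gamma-1) = 3.5
Step 4: P0 = 20835 * 1.18432^3.5 = 37664.8 Pa

37664.8


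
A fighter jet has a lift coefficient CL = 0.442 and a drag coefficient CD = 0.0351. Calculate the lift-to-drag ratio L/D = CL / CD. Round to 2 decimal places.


Step 1: L/D = CL / CD = 0.442 / 0.0351
Step 2: L/D = 12.59

12.59


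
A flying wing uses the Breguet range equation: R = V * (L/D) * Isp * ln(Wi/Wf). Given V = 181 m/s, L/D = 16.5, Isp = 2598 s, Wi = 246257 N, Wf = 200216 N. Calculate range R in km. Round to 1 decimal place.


Step 1: Coefficient = V * (L/D) * Isp = 181 * 16.5 * 2598 = 7758927.0 m
Step 2: Wi/Wf = 246257 / 200216 = 1.229957
Step 3: ln(1.229957) = 0.206979
Step 4: R = 7758927.0 * 0.206979 = 1605934.3 m = 1605.9 km

1605.9


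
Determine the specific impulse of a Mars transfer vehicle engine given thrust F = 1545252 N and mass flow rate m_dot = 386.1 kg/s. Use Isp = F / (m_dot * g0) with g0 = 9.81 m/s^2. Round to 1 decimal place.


Step 1: m_dot * g0 = 386.1 * 9.81 = 3787.64
Step 2: Isp = 1545252 / 3787.64 = 408.0 s

408.0


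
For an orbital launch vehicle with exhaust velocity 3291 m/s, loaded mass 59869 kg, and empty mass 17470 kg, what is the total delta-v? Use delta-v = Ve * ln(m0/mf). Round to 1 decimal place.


Step 1: Mass ratio m0/mf = 59869 / 17470 = 3.426961
Step 2: ln(3.426961) = 1.231674
Step 3: delta-v = 3291 * 1.231674 = 4053.4 m/s

4053.4


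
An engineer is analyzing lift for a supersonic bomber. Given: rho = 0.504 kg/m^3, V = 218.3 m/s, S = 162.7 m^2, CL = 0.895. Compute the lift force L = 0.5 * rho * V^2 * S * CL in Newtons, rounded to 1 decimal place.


Step 1: Calculate dynamic pressure q = 0.5 * 0.504 * 218.3^2 = 0.5 * 0.504 * 47654.89 = 12009.0323 Pa
Step 2: Multiply by wing area and lift coefficient: L = 12009.0323 * 162.7 * 0.895
Step 3: L = 1953869.552 * 0.895 = 1748713.2 N

1748713.2


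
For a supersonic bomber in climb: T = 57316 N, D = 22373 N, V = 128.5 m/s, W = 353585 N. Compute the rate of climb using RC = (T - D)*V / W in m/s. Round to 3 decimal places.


Step 1: Excess thrust = T - D = 57316 - 22373 = 34943 N
Step 2: Excess power = 34943 * 128.5 = 4490175.5 W
Step 3: RC = 4490175.5 / 353585 = 12.699 m/s

12.699


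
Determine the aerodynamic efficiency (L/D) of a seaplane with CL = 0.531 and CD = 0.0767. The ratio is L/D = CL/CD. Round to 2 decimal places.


Step 1: L/D = CL / CD = 0.531 / 0.0767
Step 2: L/D = 6.92

6.92


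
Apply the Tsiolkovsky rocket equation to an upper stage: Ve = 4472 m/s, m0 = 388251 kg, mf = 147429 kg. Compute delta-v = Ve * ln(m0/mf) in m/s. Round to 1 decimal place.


Step 1: Mass ratio m0/mf = 388251 / 147429 = 2.633478
Step 2: ln(2.633478) = 0.968305
Step 3: delta-v = 4472 * 0.968305 = 4330.3 m/s

4330.3


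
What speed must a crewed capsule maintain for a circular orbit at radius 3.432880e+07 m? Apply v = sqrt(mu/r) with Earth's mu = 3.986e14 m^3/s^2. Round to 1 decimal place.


Step 1: mu / r = 3.986e14 / 3.432880e+07 = 11611241.8727
Step 2: v = sqrt(11611241.8727) = 3407.5 m/s

3407.5


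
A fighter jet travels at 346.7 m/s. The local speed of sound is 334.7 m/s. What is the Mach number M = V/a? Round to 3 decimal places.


Step 1: M = V / a = 346.7 / 334.7
Step 2: M = 1.036

1.036


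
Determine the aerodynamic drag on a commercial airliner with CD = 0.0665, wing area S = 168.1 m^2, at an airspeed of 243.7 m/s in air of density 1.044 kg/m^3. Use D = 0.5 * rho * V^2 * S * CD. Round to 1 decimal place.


Step 1: Dynamic pressure q = 0.5 * 1.044 * 243.7^2 = 31001.4182 Pa
Step 2: Drag D = q * S * CD = 31001.4182 * 168.1 * 0.0665
Step 3: D = 346554.0 N

346554.0


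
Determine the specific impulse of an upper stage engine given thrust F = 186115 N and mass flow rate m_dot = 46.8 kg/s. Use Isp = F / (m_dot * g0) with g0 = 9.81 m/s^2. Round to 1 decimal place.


Step 1: m_dot * g0 = 46.8 * 9.81 = 459.11
Step 2: Isp = 186115 / 459.11 = 405.4 s

405.4


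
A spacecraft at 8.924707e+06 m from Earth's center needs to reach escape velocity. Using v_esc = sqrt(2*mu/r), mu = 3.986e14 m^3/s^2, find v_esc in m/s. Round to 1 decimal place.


Step 1: 2*mu/r = 2 * 3.986e14 / 8.924707e+06 = 89325061.3157
Step 2: v_esc = sqrt(89325061.3157) = 9451.2 m/s

9451.2


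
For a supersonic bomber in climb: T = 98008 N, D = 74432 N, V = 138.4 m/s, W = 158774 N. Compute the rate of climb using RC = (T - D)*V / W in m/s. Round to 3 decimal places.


Step 1: Excess thrust = T - D = 98008 - 74432 = 23576 N
Step 2: Excess power = 23576 * 138.4 = 3262918.4 W
Step 3: RC = 3262918.4 / 158774 = 20.551 m/s

20.551


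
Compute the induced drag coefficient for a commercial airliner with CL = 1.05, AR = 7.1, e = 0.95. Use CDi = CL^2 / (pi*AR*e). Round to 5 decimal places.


Step 1: CL^2 = 1.05^2 = 1.1025
Step 2: pi * AR * e = 3.14159 * 7.1 * 0.95 = 21.190042
Step 3: CDi = 1.1025 / 21.190042 = 0.05203

0.05203


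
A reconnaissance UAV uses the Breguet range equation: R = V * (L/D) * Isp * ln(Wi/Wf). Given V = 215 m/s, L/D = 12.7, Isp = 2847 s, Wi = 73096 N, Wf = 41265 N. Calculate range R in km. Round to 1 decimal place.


Step 1: Coefficient = V * (L/D) * Isp = 215 * 12.7 * 2847 = 7773733.5 m
Step 2: Wi/Wf = 73096 / 41265 = 1.77138
Step 3: ln(1.77138) = 0.571759
Step 4: R = 7773733.5 * 0.571759 = 4444701.8 m = 4444.7 km

4444.7


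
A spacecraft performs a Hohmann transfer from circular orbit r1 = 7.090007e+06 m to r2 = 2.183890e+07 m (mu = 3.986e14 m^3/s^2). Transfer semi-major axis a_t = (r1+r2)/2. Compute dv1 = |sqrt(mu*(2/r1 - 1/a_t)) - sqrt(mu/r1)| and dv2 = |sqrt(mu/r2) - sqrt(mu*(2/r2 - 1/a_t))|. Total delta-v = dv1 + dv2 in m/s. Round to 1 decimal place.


Step 1: Transfer semi-major axis a_t = (7.090007e+06 + 2.183890e+07) / 2 = 1.446445e+07 m
Step 2: v1 (circular at r1) = sqrt(mu/r1) = 7498.0 m/s
Step 3: v_t1 = sqrt(mu*(2/r1 - 1/a_t)) = 9213.18 m/s
Step 4: dv1 = |9213.18 - 7498.0| = 1715.18 m/s
Step 5: v2 (circular at r2) = 4272.22 m/s, v_t2 = 2991.06 m/s
Step 6: dv2 = |4272.22 - 2991.06| = 1281.15 m/s
Step 7: Total delta-v = 1715.18 + 1281.15 = 2996.3 m/s

2996.3


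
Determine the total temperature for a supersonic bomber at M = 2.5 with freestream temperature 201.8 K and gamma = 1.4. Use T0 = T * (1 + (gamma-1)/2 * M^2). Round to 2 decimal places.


Step 1: (gamma-1)/2 = 0.2
Step 2: M^2 = 6.25
Step 3: 1 + 0.2 * 6.25 = 2.25
Step 4: T0 = 201.8 * 2.25 = 454.05 K

454.05


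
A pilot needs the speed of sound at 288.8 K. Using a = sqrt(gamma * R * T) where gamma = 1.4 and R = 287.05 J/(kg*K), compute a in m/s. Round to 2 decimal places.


Step 1: gamma * R * T = 1.4 * 287.05 * 288.8 = 116060.056
Step 2: a = sqrt(116060.056) = 340.68 m/s

340.68


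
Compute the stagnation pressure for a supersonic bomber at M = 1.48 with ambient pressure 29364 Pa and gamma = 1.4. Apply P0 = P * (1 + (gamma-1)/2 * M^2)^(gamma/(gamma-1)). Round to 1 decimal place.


Step 1: (gamma-1)/2 * M^2 = 0.2 * 2.1904 = 0.43808
Step 2: 1 + 0.43808 = 1.43808
Step 3: Exponent gamma/(gamma-1) = 3.5
Step 4: P0 = 29364 * 1.43808^3.5 = 104726.3 Pa

104726.3


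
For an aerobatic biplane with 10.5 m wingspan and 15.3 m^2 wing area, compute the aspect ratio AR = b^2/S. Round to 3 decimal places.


Step 1: b^2 = 10.5^2 = 110.25
Step 2: AR = 110.25 / 15.3 = 7.206

7.206


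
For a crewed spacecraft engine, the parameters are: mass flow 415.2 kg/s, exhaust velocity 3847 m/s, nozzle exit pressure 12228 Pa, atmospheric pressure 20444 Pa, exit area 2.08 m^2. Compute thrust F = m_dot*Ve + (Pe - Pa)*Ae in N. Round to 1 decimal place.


Step 1: Momentum thrust = m_dot * Ve = 415.2 * 3847 = 1597274.4 N
Step 2: Pressure thrust = (Pe - Pa) * Ae = (12228 - 20444) * 2.08 = -17089.28 N
Step 3: Total thrust F = 1597274.4 + -17089.28 = 1580185.1 N

1580185.1


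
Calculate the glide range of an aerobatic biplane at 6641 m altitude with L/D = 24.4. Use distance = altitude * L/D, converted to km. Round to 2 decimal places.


Step 1: Glide distance = altitude * L/D = 6641 * 24.4 = 162040.4 m
Step 2: Convert to km: 162040.4 / 1000 = 162.04 km

162.04
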